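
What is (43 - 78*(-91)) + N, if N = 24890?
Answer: 32031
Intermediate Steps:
(43 - 78*(-91)) + N = (43 - 78*(-91)) + 24890 = (43 + 7098) + 24890 = 7141 + 24890 = 32031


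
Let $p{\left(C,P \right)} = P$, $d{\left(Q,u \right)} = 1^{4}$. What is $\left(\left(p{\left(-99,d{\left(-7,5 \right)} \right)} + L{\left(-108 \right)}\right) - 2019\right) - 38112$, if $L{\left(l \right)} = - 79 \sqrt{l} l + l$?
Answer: $-40238 + 51192 i \sqrt{3} \approx -40238.0 + 88667.0 i$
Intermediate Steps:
$d{\left(Q,u \right)} = 1$
$L{\left(l \right)} = l - 79 l^{\frac{3}{2}}$ ($L{\left(l \right)} = - 79 l^{\frac{3}{2}} + l = l - 79 l^{\frac{3}{2}}$)
$\left(\left(p{\left(-99,d{\left(-7,5 \right)} \right)} + L{\left(-108 \right)}\right) - 2019\right) - 38112 = \left(\left(1 - \left(108 + 79 \left(-108\right)^{\frac{3}{2}}\right)\right) - 2019\right) - 38112 = \left(\left(1 - \left(108 + 79 \left(- 648 i \sqrt{3}\right)\right)\right) - 2019\right) - 38112 = \left(\left(1 - \left(108 - 51192 i \sqrt{3}\right)\right) - 2019\right) - 38112 = \left(\left(-107 + 51192 i \sqrt{3}\right) - 2019\right) - 38112 = \left(-2126 + 51192 i \sqrt{3}\right) - 38112 = -40238 + 51192 i \sqrt{3}$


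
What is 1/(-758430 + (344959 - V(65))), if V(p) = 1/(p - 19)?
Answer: -46/19019667 ≈ -2.4186e-6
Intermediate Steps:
V(p) = 1/(-19 + p)
1/(-758430 + (344959 - V(65))) = 1/(-758430 + (344959 - 1/(-19 + 65))) = 1/(-758430 + (344959 - 1/46)) = 1/(-758430 + 15868113/46) = 1/(-19019667/46) = -46/19019667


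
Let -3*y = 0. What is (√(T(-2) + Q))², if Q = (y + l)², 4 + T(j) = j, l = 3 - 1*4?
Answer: -5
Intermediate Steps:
y = 0 (y = -⅓*0 = 0)
l = -1 (l = 3 - 4 = -1)
T(j) = -4 + j
Q = 1 (Q = (0 - 1)² = (-1)² = 1)
(√(T(-2) + Q))² = (√((-4 - 2) + 1))² = (√(-6 + 1))² = (√(-5))² = (I*√5)² = -5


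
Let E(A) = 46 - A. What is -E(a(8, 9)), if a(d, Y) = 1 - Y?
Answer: -54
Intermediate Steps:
-E(a(8, 9)) = -(46 - (1 - 1*9)) = -(46 - (1 - 9)) = -(46 - 1*(-8)) = -(46 + 8) = -1*54 = -54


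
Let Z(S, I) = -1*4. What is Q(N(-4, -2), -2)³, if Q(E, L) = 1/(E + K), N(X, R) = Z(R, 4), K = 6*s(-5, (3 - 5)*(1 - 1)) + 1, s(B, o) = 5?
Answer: 1/19683 ≈ 5.0805e-5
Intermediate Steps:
Z(S, I) = -4
K = 31 (K = 6*5 + 1 = 30 + 1 = 31)
N(X, R) = -4
Q(E, L) = 1/(31 + E) (Q(E, L) = 1/(E + 31) = 1/(31 + E))
Q(N(-4, -2), -2)³ = (1/(31 - 4))³ = (1/27)³ = 1/19683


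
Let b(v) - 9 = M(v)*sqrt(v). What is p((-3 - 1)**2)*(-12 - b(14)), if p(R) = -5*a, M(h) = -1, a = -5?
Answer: -525 + 25*sqrt(14) ≈ -431.46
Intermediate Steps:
b(v) = 9 - sqrt(v)
p(R) = 25 (p(R) = -5*(-5) = 25)
p((-3 - 1)**2)*(-12 - b(14)) = 25*(-12 - (9 - sqrt(14))) = 25*(-12 + (-9 + sqrt(14))) = 25*(-21 + sqrt(14)) = -525 + 25*sqrt(14)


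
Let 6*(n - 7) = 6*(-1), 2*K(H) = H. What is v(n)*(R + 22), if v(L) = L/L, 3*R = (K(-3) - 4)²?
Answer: 385/12 ≈ 32.083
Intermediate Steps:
K(H) = H/2
n = 6 (n = 7 + (6*(-1))/6 = 7 + (⅙)*(-6) = 7 - 1 = 6)
R = 121/12 (R = ((½)*(-3) - 4)²/3 = (-3/2 - 4)²/3 = (-11/2)²/3 = (⅓)*(121/4) = 121/12 ≈ 10.083)
v(L) = 1
v(n)*(R + 22) = 1*(121/12 + 22) = 1*(385/12) = 385/12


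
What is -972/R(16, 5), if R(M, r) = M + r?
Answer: -324/7 ≈ -46.286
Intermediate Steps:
-972/R(16, 5) = -972/(16 + 5) = -972/21 = -972*1/21 = -324/7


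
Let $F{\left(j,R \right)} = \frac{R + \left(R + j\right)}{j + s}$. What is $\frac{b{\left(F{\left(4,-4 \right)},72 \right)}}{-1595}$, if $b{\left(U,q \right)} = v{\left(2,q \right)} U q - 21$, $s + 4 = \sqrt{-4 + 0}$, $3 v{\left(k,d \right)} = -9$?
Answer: $\frac{21}{1595} + \frac{432 i}{1595} \approx 0.013166 + 0.27085 i$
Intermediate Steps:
$v{\left(k,d \right)} = -3$ ($v{\left(k,d \right)} = \frac{1}{3} \left(-9\right) = -3$)
$s = -4 + 2 i$ ($s = -4 + \sqrt{-4 + 0} = -4 + \sqrt{-4} = -4 + 2 i \approx -4.0 + 2.0 i$)
$F{\left(j,R \right)} = \frac{j + 2 R}{-4 + j + 2 i}$ ($F{\left(j,R \right)} = \frac{R + \left(R + j\right)}{j - \left(4 - 2 i\right)} = \frac{j + 2 R}{-4 + j + 2 i}$)
$b{\left(U,q \right)} = -21 - 3 U q$ ($b{\left(U,q \right)} = - 3 U q - 21 = -21 - 3 U q$)
$\frac{b{\left(F{\left(4,-4 \right)},72 \right)}}{-1595} = \frac{-21 - 3 \frac{4 + 2 \left(-4\right)}{-4 + 4 + 2 i} 72}{-1595} = \left(-21 - 3 \frac{4 - 8}{2 i} 72\right) \left(- \frac{1}{1595}\right) = \left(-21 - 3 - \frac{i}{2} \left(-4\right) 72\right) \left(- \frac{1}{1595}\right) = \left(-21 - 3 \cdot 2 i 72\right) \left(- \frac{1}{1595}\right) = \left(-21 - 432 i\right) \left(- \frac{1}{1595}\right) = \frac{21}{1595} + \frac{432 i}{1595}$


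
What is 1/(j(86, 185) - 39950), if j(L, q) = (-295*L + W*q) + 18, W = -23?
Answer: -1/69557 ≈ -1.4377e-5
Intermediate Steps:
j(L, q) = 18 - 295*L - 23*q (j(L, q) = (-295*L - 23*q) + 18 = 18 - 295*L - 23*q)
1/(j(86, 185) - 39950) = 1/((18 - 295*86 - 23*185) - 39950) = 1/((18 - 25370 - 4255) - 39950) = 1/(-29607 - 39950) = 1/(-69557) = -1/69557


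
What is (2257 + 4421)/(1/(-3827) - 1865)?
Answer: -12778353/3568678 ≈ -3.5807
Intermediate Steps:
(2257 + 4421)/(1/(-3827) - 1865) = 6678/(-1/3827 - 1865) = 6678/(-7137356/3827) = 6678*(-3827/7137356) = -12778353/3568678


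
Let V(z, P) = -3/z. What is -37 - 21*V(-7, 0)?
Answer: -46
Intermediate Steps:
-37 - 21*V(-7, 0) = -37 - (-63)/(-7) = -37 - (-63)*(-1)/7 = -37 - 21*3/7 = -37 - 9 = -46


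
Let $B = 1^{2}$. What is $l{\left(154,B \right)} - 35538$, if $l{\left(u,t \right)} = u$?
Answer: $-35384$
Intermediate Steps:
$B = 1$
$l{\left(154,B \right)} - 35538 = 154 - 35538 = -35384$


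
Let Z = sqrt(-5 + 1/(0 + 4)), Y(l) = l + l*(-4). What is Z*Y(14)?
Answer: -21*I*sqrt(19) ≈ -91.537*I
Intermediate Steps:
Y(l) = -3*l (Y(l) = l - 4*l = -3*l)
Z = I*sqrt(19)/2 (Z = sqrt(-5 + 1/4) = sqrt(-19/4) = I*sqrt(19)/2 ≈ 2.1795*I)
Z*Y(14) = (I*sqrt(19)/2)*(-3*14) = (I*sqrt(19)/2)*(-42) = -21*I*sqrt(19)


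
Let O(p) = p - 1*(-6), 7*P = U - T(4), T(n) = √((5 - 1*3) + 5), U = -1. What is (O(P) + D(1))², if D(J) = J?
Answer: (48 - √7)²/49 ≈ 41.980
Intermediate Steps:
T(n) = √7 (T(n) = √((5 - 3) + 5) = √(2 + 5) = √7)
P = -⅐ - √7/7 (P = (-1 - √7)/7 = -⅐ - √7/7 ≈ -0.52082)
O(p) = 6 + p (O(p) = p + 6 = 6 + p)
(O(P) + D(1))² = ((6 + (-⅐ - √7/7)) + 1)² = ((41/7 - √7/7) + 1)² = (48/7 - √7/7)²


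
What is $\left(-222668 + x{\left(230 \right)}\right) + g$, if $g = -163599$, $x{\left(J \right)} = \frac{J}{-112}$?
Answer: $- \frac{21631067}{56} \approx -3.8627 \cdot 10^{5}$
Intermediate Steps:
$x{\left(J \right)} = - \frac{J}{112}$ ($x{\left(J \right)} = J \left(- \frac{1}{112}\right) = - \frac{J}{112}$)
$\left(-222668 + x{\left(230 \right)}\right) + g = \left(-222668 - \frac{115}{56}\right) - 163599 = - \frac{12469523}{56} - 163599 = - \frac{21631067}{56}$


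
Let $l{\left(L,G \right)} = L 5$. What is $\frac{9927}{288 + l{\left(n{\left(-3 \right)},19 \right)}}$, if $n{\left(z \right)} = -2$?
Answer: $\frac{9927}{278} \approx 35.709$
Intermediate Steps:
$l{\left(L,G \right)} = 5 L$
$\frac{9927}{288 + l{\left(n{\left(-3 \right)},19 \right)}} = \frac{9927}{288 + 5 \left(-2\right)} = \frac{9927}{288 - 10} = \frac{9927}{278}$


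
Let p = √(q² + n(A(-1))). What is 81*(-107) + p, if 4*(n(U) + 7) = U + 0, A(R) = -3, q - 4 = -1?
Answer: -8667 + √5/2 ≈ -8665.9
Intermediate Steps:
q = 3 (q = 4 - 1 = 3)
n(U) = -7 + U/4 (n(U) = -7 + (U + 0)/4 = -7 + U/4)
p = √5/2 (p = √(3² + (-7 + (¼)*(-3))) = √(9 + (-7 - ¾)) = √(9 - 31/4) = √(5/4) = √5/2 ≈ 1.1180)
81*(-107) + p = 81*(-107) + √5/2 = -8667 + √5/2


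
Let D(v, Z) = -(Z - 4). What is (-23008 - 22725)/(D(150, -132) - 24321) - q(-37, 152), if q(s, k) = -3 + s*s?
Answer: -32990977/24185 ≈ -1364.1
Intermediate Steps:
q(s, k) = -3 + s**2
D(v, Z) = 4 - Z (D(v, Z) = -(-4 + Z) = 4 - Z)
(-23008 - 22725)/(D(150, -132) - 24321) - q(-37, 152) = (-23008 - 22725)/((4 - 1*(-132)) - 24321) - (-3 + (-37)**2) = -45733/((4 + 132) - 24321) - (-3 + 1369) = -45733/(136 - 24321) - 1*1366 = -45733/(-24185) - 1366 = -45733*(-1/24185) - 1366 = 45733/24185 - 1366 = -32990977/24185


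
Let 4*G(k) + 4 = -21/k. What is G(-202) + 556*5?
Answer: 2245453/808 ≈ 2779.0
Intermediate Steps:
G(k) = -1 - 21/(4*k) (G(k) = -1 + (-21/k)/4 = -1 - 21/(4*k))
G(-202) + 556*5 = (-21/4 - 1*(-202))/(-202) + 556*5 = -(-21/4 + 202)/202 + 2780 = -1/202*787/4 + 2780 = -787/808 + 2780 = 2245453/808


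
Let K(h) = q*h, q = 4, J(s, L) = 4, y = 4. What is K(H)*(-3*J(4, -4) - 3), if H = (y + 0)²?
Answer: -960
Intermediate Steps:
H = 16 (H = (4 + 0)² = 4² = 16)
K(h) = 4*h
K(H)*(-3*J(4, -4) - 3) = (4*16)*(-3*4 - 3) = 64*(-12 - 3) = 64*(-15) = -960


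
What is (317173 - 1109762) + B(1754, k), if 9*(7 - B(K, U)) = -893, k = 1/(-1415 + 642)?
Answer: -7132345/9 ≈ -7.9248e+5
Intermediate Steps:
k = -1/773 (k = 1/(-773) = -1/773 ≈ -0.0012937)
B(K, U) = 956/9 (B(K, U) = 7 - ⅑*(-893) = 7 + 893/9 = 956/9)
(317173 - 1109762) + B(1754, k) = (317173 - 1109762) + 956/9 = -792589 + 956/9 = -7132345/9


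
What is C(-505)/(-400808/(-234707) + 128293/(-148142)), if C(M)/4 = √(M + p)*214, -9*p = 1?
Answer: 29763089521264*I*√4546/87795700755 ≈ 22857.0*I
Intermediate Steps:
p = -⅑ (p = -⅑*1 = -⅑ ≈ -0.11111)
C(M) = 856*√(-⅑ + M) (C(M) = 4*(√(M - ⅑)*214) = 4*(√(-⅑ + M)*214) = 4*(214*√(-⅑ + M)) = 856*√(-⅑ + M))
C(-505)/(-400808/(-234707) + 128293/(-148142)) = (856*√(-1 + 9*(-505))/3)/(-400808/(-234707) + 128293/(-148142)) = (856*√(-1 - 4545)/3)/(-400808*(-1/234707) + 128293*(-1/148142)) = (856*√(-4546)/3)/(400808/234707 - 128293/148142) = (856*(I*√4546)/3)/(29265233585/34769964394) = (856*I*√4546/3)*(34769964394/29265233585) = 29763089521264*I*√4546/87795700755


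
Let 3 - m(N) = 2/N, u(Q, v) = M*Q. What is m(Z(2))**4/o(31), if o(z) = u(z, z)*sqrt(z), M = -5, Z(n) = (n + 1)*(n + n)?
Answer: -83521*sqrt(31)/6227280 ≈ -0.074676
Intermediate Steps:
Z(n) = 2*n*(1 + n) (Z(n) = (1 + n)*(2*n) = 2*n*(1 + n))
u(Q, v) = -5*Q
m(N) = 3 - 2/N
o(z) = -5*z**(3/2) (o(z) = (-5*z)*sqrt(z) = -5*z**(3/2))
m(Z(2))**4/o(31) = (3 - 2*1/(4*(1 + 2)))**4/((-155*sqrt(31))) = (3 - 2/(2*2*3))**4/((-155*sqrt(31))) = (3 - 2/12)**4/((-155*sqrt(31))) = (3 - 2*1/12)**4*(-sqrt(31)/4805) = (3 - 1/6)**4*(-sqrt(31)/4805) = (17/6)**4*(-sqrt(31)/4805) = 83521*(-sqrt(31)/4805)/1296 = -83521*sqrt(31)/6227280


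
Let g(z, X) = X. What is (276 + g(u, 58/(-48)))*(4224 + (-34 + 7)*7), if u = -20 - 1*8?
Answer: 8870275/8 ≈ 1.1088e+6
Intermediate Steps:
u = -28 (u = -20 - 8 = -28)
(276 + g(u, 58/(-48)))*(4224 + (-34 + 7)*7) = (276 + 58/(-48))*(4224 + (-34 + 7)*7) = (276 + 58*(-1/48))*(4224 - 27*7) = (276 - 29/24)*(4224 - 189) = (6595/24)*4035 = 8870275/8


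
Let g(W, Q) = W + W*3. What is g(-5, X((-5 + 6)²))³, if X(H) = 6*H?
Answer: -8000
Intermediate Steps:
g(W, Q) = 4*W (g(W, Q) = W + 3*W = 4*W)
g(-5, X((-5 + 6)²))³ = (4*(-5))³ = (-20)³ = -8000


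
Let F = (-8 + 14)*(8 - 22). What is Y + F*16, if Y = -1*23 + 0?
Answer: -1367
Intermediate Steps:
Y = -23 (Y = -23 + 0 = -23)
F = -84 (F = 6*(-14) = -84)
Y + F*16 = -23 - 84*16 = -23 - 1344 = -1367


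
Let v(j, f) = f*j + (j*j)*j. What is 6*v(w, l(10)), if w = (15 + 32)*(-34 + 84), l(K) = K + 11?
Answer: 77867546100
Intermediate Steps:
l(K) = 11 + K
w = 2350 (w = 47*50 = 2350)
v(j, f) = j³ + f*j (v(j, f) = f*j + j²*j = f*j + j³ = j³ + f*j)
6*v(w, l(10)) = 6*(2350*((11 + 10) + 2350²)) = 6*(2350*(21 + 5522500)) = 6*(2350*5522521) = 6*12977924350 = 77867546100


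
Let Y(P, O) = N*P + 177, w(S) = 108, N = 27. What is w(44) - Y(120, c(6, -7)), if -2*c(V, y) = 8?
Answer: -3309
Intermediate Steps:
c(V, y) = -4 (c(V, y) = -½*8 = -4)
Y(P, O) = 177 + 27*P (Y(P, O) = 27*P + 177 = 177 + 27*P)
w(44) - Y(120, c(6, -7)) = 108 - (177 + 27*120) = 108 - (177 + 3240) = 108 - 1*3417 = 108 - 3417 = -3309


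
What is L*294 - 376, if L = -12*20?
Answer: -70936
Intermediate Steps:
L = -240
L*294 - 376 = -240*294 - 376 = -70560 - 376 = -70936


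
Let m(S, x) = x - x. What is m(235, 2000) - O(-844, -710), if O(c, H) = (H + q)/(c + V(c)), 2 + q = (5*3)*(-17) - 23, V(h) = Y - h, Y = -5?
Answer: -198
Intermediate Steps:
V(h) = -5 - h
m(S, x) = 0
q = -280 (q = -2 + ((5*3)*(-17) - 23) = -2 + (15*(-17) - 23) = -2 + (-255 - 23) = -2 - 278 = -280)
O(c, H) = 56 - H/5 (O(c, H) = (H - 280)/(c + (-5 - c)) = (-280 + H)/(-5) = (-280 + H)*(-1/5) = 56 - H/5)
m(235, 2000) - O(-844, -710) = 0 - (56 - 1/5*(-710)) = 0 - (56 + 142) = 0 - 1*198 = 0 - 198 = -198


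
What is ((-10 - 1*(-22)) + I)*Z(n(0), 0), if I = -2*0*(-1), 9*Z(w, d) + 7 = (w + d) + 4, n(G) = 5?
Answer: 8/3 ≈ 2.6667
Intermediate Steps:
Z(w, d) = -⅓ + d/9 + w/9 (Z(w, d) = -7/9 + ((w + d) + 4)/9 = -7/9 + ((d + w) + 4)/9 = -7/9 + (4 + d + w)/9 = -7/9 + (4/9 + d/9 + w/9) = -⅓ + d/9 + w/9)
I = 0 (I = 0*(-1) = 0)
((-10 - 1*(-22)) + I)*Z(n(0), 0) = ((-10 - 1*(-22)) + 0)*(-⅓ + (⅑)*0 + (⅑)*5) = ((-10 + 22) + 0)*(-⅓ + 0 + 5/9) = (12 + 0)*(2/9) = 12*(2/9) = 8/3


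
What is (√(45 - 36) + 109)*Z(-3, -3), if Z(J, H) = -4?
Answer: -448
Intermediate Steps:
(√(45 - 36) + 109)*Z(-3, -3) = (√(45 - 36) + 109)*(-4) = (√9 + 109)*(-4) = (3 + 109)*(-4) = 112*(-4) = -448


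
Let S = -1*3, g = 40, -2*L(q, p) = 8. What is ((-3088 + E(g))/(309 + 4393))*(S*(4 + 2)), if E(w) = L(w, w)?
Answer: 27828/2351 ≈ 11.837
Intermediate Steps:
L(q, p) = -4 (L(q, p) = -1/2*8 = -4)
E(w) = -4
S = -3
((-3088 + E(g))/(309 + 4393))*(S*(4 + 2)) = ((-3088 - 4)/(309 + 4393))*(-3*(4 + 2)) = (-3092/4702)*(-3*6) = -3092*1/4702*(-18) = -1546/2351*(-18) = 27828/2351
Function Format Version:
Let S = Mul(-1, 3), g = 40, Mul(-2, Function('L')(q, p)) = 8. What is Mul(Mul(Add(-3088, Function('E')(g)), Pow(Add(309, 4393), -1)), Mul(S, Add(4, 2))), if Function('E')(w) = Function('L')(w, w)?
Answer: Rational(27828, 2351) ≈ 11.837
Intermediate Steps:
Function('L')(q, p) = -4 (Function('L')(q, p) = Mul(Rational(-1, 2), 8) = -4)
Function('E')(w) = -4
S = -3
Mul(Mul(Add(-3088, Function('E')(g)), Pow(Add(309, 4393), -1)), Mul(S, Add(4, 2))) = Mul(Mul(Add(-3088, -4), Pow(Add(309, 4393), -1)), Mul(-3, Add(4, 2))) = Mul(Mul(-3092, Pow(4702, -1)), Mul(-3, 6)) = Mul(Mul(-3092, Rational(1, 4702)), -18) = Mul(Rational(-1546, 2351), -18) = Rational(27828, 2351)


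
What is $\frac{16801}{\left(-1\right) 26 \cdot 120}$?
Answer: $- \frac{16801}{3120} \approx -5.3849$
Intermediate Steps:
$\frac{16801}{\left(-1\right) 26 \cdot 120} = \frac{16801}{\left(-26\right) 120} = \frac{16801}{-3120} = 16801 \left(- \frac{1}{3120}\right) = - \frac{16801}{3120}$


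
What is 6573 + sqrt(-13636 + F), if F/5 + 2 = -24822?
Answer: 6573 + 2*I*sqrt(34439) ≈ 6573.0 + 371.15*I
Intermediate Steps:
F = -124120 (F = -10 + 5*(-24822) = -10 - 124110 = -124120)
6573 + sqrt(-13636 + F) = 6573 + sqrt(-13636 - 124120) = 6573 + sqrt(-137756) = 6573 + 2*I*sqrt(34439)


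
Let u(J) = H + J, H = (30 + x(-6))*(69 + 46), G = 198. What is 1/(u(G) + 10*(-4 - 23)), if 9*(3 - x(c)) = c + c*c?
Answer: 3/10019 ≈ 0.00029943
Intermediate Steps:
x(c) = 3 - c/9 - c²/9 (x(c) = 3 - (c + c*c)/9 = 3 - (c + c²)/9 = 3 + (-c/9 - c²/9) = 3 - c/9 - c²/9)
H = 10235/3 (H = (30 + (3 - ⅑*(-6) - ⅑*(-6)²))*(69 + 46) = (30 + (3 + ⅔ - ⅑*36))*115 = (30 + (3 + ⅔ - 4))*115 = (30 - ⅓)*115 = (89/3)*115 = 10235/3 ≈ 3411.7)
u(J) = 10235/3 + J
1/(u(G) + 10*(-4 - 23)) = 1/((10235/3 + 198) + 10*(-4 - 23)) = 1/(10829/3 + 10*(-27)) = 1/(10829/3 - 270) = 1/(10019/3) = 3/10019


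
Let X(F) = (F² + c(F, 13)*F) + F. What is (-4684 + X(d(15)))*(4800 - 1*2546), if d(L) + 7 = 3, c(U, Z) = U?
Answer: -10494624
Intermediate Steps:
d(L) = -4 (d(L) = -7 + 3 = -4)
X(F) = F + 2*F² (X(F) = (F² + F*F) + F = (F² + F²) + F = 2*F² + F = F + 2*F²)
(-4684 + X(d(15)))*(4800 - 1*2546) = (-4684 - 4*(1 + 2*(-4)))*(4800 - 1*2546) = (-4684 - 4*(1 - 8))*(4800 - 2546) = (-4684 - 4*(-7))*2254 = (-4684 + 28)*2254 = -4656*2254 = -10494624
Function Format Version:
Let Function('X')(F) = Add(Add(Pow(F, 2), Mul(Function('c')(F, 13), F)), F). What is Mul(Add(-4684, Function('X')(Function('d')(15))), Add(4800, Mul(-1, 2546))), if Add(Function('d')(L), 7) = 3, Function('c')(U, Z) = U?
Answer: -10494624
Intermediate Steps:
Function('d')(L) = -4 (Function('d')(L) = Add(-7, 3) = -4)
Function('X')(F) = Add(F, Mul(2, Pow(F, 2))) (Function('X')(F) = Add(Add(Pow(F, 2), Mul(F, F)), F) = Add(Add(Pow(F, 2), Pow(F, 2)), F) = Add(Mul(2, Pow(F, 2)), F) = Add(F, Mul(2, Pow(F, 2))))
Mul(Add(-4684, Function('X')(Function('d')(15))), Add(4800, Mul(-1, 2546))) = Mul(Add(-4684, Mul(-4, Add(1, Mul(2, -4)))), Add(4800, Mul(-1, 2546))) = Mul(Add(-4684, Mul(-4, Add(1, -8))), Add(4800, -2546)) = Mul(Add(-4684, Mul(-4, -7)), 2254) = Mul(Add(-4684, 28), 2254) = Mul(-4656, 2254) = -10494624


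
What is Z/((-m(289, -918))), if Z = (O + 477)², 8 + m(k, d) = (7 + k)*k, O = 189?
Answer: -1369/264 ≈ -5.1856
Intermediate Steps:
m(k, d) = -8 + k*(7 + k) (m(k, d) = -8 + (7 + k)*k = -8 + k*(7 + k))
Z = 443556 (Z = (189 + 477)² = 666² = 443556)
Z/((-m(289, -918))) = 443556/((-(-8 + 289² + 7*289))) = 443556/((-(-8 + 83521 + 2023))) = 443556/((-1*85536)) = 443556/(-85536) = 443556*(-1/85536) = -1369/264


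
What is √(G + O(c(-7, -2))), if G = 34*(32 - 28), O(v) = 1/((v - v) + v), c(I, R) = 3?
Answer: √1227/3 ≈ 11.676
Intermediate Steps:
O(v) = 1/v (O(v) = 1/(0 + v) = 1/v)
G = 136 (G = 34*4 = 136)
√(G + O(c(-7, -2))) = √(136 + 1/3) = √(136 + ⅓) = √(409/3) = √1227/3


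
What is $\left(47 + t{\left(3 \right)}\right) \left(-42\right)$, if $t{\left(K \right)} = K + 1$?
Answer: $-2142$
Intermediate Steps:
$t{\left(K \right)} = 1 + K$
$\left(47 + t{\left(3 \right)}\right) \left(-42\right) = \left(47 + \left(1 + 3\right)\right) \left(-42\right) = \left(47 + 4\right) \left(-42\right) = 51 \left(-42\right) = -2142$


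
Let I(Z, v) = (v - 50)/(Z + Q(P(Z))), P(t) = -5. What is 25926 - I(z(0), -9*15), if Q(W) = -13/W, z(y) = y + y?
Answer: 337963/13 ≈ 25997.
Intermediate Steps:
z(y) = 2*y
I(Z, v) = (-50 + v)/(13/5 + Z) (I(Z, v) = (v - 50)/(Z - 13/(-5)) = (-50 + v)/(Z - 13*(-⅕)) = (-50 + v)/(Z + 13/5) = (-50 + v)/(13/5 + Z))
25926 - I(z(0), -9*15) = 25926 - 5*(-50 - 9*15)/(13 + 5*(2*0)) = 25926 - 5*(-50 - 135)/(13 + 5*0) = 25926 - 5*(-185)/(13 + 0) = 25926 - 5*(-185)/13 = 25926 - 1*(-925/13) = 25926 + 925/13 = 337963/13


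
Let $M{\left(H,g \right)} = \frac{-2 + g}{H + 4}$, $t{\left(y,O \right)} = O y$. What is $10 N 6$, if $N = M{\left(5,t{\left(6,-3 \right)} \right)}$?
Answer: $- \frac{400}{3} \approx -133.33$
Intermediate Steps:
$M{\left(H,g \right)} = \frac{-2 + g}{4 + H}$
$N = - \frac{20}{9}$ ($N = \frac{-2 - 18}{4 + 5} = \frac{-2 - 18}{9} = \frac{1}{9} \left(-20\right) = - \frac{20}{9} \approx -2.2222$)
$10 N 6 = 10 \left(- \frac{20}{9}\right) 6 = \left(- \frac{200}{9}\right) 6 = - \frac{400}{3}$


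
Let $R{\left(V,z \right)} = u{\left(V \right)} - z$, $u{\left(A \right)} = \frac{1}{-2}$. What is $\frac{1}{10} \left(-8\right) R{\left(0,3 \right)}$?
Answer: $\frac{14}{5} \approx 2.8$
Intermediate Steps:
$u{\left(A \right)} = - \frac{1}{2}$
$R{\left(V,z \right)} = - \frac{1}{2} - z$
$\frac{1}{10} \left(-8\right) R{\left(0,3 \right)} = \frac{1}{10} \left(-8\right) \left(- \frac{1}{2} - 3\right) = \left(- \frac{4}{5}\right) \left(- \frac{7}{2}\right) = \frac{14}{5}$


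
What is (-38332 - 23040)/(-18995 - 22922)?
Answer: 61372/41917 ≈ 1.4641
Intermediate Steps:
(-38332 - 23040)/(-18995 - 22922) = -61372/(-41917) = -61372*(-1/41917) = 61372/41917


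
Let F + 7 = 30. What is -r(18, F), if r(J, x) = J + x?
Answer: -41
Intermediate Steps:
F = 23 (F = -7 + 30 = 23)
-r(18, F) = -(18 + 23) = -1*41 = -41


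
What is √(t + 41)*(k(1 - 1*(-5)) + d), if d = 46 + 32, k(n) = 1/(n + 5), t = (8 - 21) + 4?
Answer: 3436*√2/11 ≈ 441.75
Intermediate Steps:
t = -9 (t = -13 + 4 = -9)
k(n) = 1/(5 + n)
d = 78
√(t + 41)*(k(1 - 1*(-5)) + d) = √(-9 + 41)*(1/(5 + (1 - 1*(-5))) + 78) = √32*(1/(5 + (1 + 5)) + 78) = (4*√2)*(1/(5 + 6) + 78) = (4*√2)*(1/11 + 78) = (4*√2)*(859/11) = 3436*√2/11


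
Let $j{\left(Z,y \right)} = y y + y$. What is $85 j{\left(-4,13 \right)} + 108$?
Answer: $15578$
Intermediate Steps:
$j{\left(Z,y \right)} = y + y^{2}$ ($j{\left(Z,y \right)} = y^{2} + y = y + y^{2}$)
$85 j{\left(-4,13 \right)} + 108 = 85 \cdot 13 \left(1 + 13\right) + 108 = 85 \cdot 13 \cdot 14 + 108 = 85 \cdot 182 + 108 = 15470 + 108 = 15578$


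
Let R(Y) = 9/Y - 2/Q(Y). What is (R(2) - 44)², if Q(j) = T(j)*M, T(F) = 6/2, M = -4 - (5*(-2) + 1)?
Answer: 1413721/900 ≈ 1570.8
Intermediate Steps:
M = 5 (M = -4 - (-10 + 1) = -4 - 1*(-9) = -4 + 9 = 5)
T(F) = 3 (T(F) = 6*(½) = 3)
Q(j) = 15 (Q(j) = 3*5 = 15)
R(Y) = -2/15 + 9/Y (R(Y) = 9/Y - 2/15 = -2/15 + 9/Y)
(R(2) - 44)² = ((-2/15 + 9/2) - 44)² = (131/30 - 44)² = (-1189/30)² = 1413721/900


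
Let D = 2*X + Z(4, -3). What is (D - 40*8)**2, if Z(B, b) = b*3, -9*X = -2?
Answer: 8743849/81 ≈ 1.0795e+5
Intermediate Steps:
X = 2/9 (X = -1/9*(-2) = 2/9 ≈ 0.22222)
Z(B, b) = 3*b
D = -77/9 (D = 2*(2/9) + 3*(-3) = 4/9 - 9 = -77/9 ≈ -8.5556)
(D - 40*8)**2 = (-77/9 - 40*8)**2 = (-77/9 - 320)**2 = (-2957/9)**2 = 8743849/81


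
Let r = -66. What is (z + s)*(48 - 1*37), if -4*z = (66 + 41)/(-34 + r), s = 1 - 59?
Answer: -254023/400 ≈ -635.06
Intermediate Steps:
s = -58
z = 107/400 (z = -(66 + 41)/(4*(-34 - 66)) = -107/(4*(-100)) = -107*(-1)/(4*100) = -1/4*(-107/100) = 107/400 ≈ 0.26750)
(z + s)*(48 - 1*37) = (107/400 - 58)*(48 - 1*37) = -23093*(48 - 37)/400 = -23093/400*11 = -254023/400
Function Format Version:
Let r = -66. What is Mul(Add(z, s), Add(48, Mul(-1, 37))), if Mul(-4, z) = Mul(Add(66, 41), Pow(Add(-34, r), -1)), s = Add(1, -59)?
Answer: Rational(-254023, 400) ≈ -635.06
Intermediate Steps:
s = -58
z = Rational(107, 400) (z = Mul(Rational(-1, 4), Mul(Add(66, 41), Pow(Add(-34, -66), -1))) = Mul(Rational(-1, 4), Mul(107, Pow(-100, -1))) = Mul(Rational(-1, 4), Mul(107, Rational(-1, 100))) = Mul(Rational(-1, 4), Rational(-107, 100)) = Rational(107, 400) ≈ 0.26750)
Mul(Add(z, s), Add(48, Mul(-1, 37))) = Mul(Add(Rational(107, 400), -58), Add(48, Mul(-1, 37))) = Mul(Rational(-23093, 400), Add(48, -37)) = Mul(Rational(-23093, 400), 11) = Rational(-254023, 400)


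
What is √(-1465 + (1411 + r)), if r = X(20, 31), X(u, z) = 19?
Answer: I*√35 ≈ 5.9161*I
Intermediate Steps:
r = 19
√(-1465 + (1411 + r)) = √(-1465 + (1411 + 19)) = √(-1465 + 1430) = √(-35) = I*√35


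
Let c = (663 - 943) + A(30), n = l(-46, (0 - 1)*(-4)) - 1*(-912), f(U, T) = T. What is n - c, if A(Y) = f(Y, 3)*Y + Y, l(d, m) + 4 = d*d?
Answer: 3184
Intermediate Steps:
l(d, m) = -4 + d**2 (l(d, m) = -4 + d*d = -4 + d**2)
A(Y) = 4*Y (A(Y) = 3*Y + Y = 4*Y)
n = 3024 (n = (-4 + (-46)**2) - 1*(-912) = (-4 + 2116) + 912 = 2112 + 912 = 3024)
c = -160 (c = (663 - 943) + 4*30 = -280 + 120 = -160)
n - c = 3024 - 1*(-160) = 3024 + 160 = 3184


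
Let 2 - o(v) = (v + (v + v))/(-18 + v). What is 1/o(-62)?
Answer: -40/13 ≈ -3.0769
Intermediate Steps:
o(v) = 2 - 3*v/(-18 + v) (o(v) = 2 - (v + (v + v))/(-18 + v) = 2 - (v + 2*v)/(-18 + v) = 2 - 3*v/(-18 + v))
1/o(-62) = 1/((-36 - 1*(-62))/(-18 - 62)) = 1/((-36 + 62)/(-80)) = 1/(-1/80*26) = 1/(-13/40) = -40/13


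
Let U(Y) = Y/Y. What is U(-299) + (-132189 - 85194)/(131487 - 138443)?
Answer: 224339/6956 ≈ 32.251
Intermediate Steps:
U(Y) = 1
U(-299) + (-132189 - 85194)/(131487 - 138443) = 1 + (-132189 - 85194)/(131487 - 138443) = 1 - 217383/(-6956) = 1 - 217383*(-1/6956) = 1 + 217383/6956 = 224339/6956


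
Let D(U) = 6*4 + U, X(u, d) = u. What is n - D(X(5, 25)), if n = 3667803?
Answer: 3667774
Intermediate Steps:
D(U) = 24 + U
n - D(X(5, 25)) = 3667803 - (24 + 5) = 3667803 - 1*29 = 3667803 - 29 = 3667774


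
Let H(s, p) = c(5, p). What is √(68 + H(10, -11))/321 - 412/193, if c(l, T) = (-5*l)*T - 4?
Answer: -412/193 + √339/321 ≈ -2.0774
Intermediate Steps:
c(l, T) = -4 - 5*T*l (c(l, T) = -5*T*l - 4 = -4 - 5*T*l)
H(s, p) = -4 - 25*p (H(s, p) = -4 - 5*p*5 = -4 - 25*p)
√(68 + H(10, -11))/321 - 412/193 = √(68 + (-4 - 25*(-11)))/321 - 412/193 = √(68 + (-4 + 275))*(1/321) - 412*1/193 = √(68 + 271)*(1/321) - 412/193 = √339*(1/321) - 412/193 = √339/321 - 412/193 = -412/193 + √339/321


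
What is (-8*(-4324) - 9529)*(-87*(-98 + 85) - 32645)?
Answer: -789835382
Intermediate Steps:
(-8*(-4324) - 9529)*(-87*(-98 + 85) - 32645) = (34592 - 9529)*(-87*(-13) - 32645) = 25063*(1131 - 32645) = 25063*(-31514) = -789835382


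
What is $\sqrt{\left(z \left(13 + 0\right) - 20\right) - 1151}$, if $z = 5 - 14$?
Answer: $2 i \sqrt{322} \approx 35.889 i$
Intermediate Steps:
$z = -9$ ($z = 5 - 14 = -9$)
$\sqrt{\left(z \left(13 + 0\right) - 20\right) - 1151} = \sqrt{\left(- 9 \left(13 + 0\right) - 20\right) - 1151} = \sqrt{\left(\left(-9\right) 13 - 20\right) - 1151} = \sqrt{\left(-117 - 20\right) - 1151} = \sqrt{-137 - 1151} = \sqrt{-1288} = 2 i \sqrt{322}$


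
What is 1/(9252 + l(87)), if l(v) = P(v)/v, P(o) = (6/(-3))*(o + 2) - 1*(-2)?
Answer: 87/804748 ≈ 0.00010811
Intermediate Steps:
P(o) = -2 - 2*o (P(o) = (6*(-⅓))*(2 + o) + 2 = -2*(2 + o) + 2 = (-4 - 2*o) + 2 = -2 - 2*o)
l(v) = (-2 - 2*v)/v
1/(9252 + l(87)) = 1/(9252 + (-2 - 2/87)) = 1/(9252 - 176/87) = 1/(804748/87) = 87/804748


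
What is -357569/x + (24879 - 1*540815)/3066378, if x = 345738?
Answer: -70823355325/58897966498 ≈ -1.2025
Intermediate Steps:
-357569/x + (24879 - 1*540815)/3066378 = -357569/345738 + (24879 - 1*540815)/3066378 = -357569*1/345738 + (24879 - 540815)*(1/3066378) = -357569/345738 - 515936*1/3066378 = -357569/345738 - 257968/1533189 = -70823355325/58897966498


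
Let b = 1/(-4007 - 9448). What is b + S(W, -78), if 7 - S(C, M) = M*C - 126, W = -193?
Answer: -200762056/13455 ≈ -14921.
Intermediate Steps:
S(C, M) = 133 - C*M (S(C, M) = 7 - (M*C - 126) = 7 - (C*M - 126) = 7 - (-126 + C*M) = 7 + (126 - C*M) = 133 - C*M)
b = -1/13455 (b = 1/(-13455) = -1/13455 ≈ -7.4322e-5)
b + S(W, -78) = -1/13455 + (133 - 1*(-193)*(-78)) = -1/13455 + (133 - 15054) = -1/13455 - 14921 = -200762056/13455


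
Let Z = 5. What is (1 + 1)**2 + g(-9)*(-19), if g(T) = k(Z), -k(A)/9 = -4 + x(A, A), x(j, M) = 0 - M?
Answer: -1535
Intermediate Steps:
x(j, M) = -M
k(A) = 36 + 9*A (k(A) = -9*(-4 - A) = 36 + 9*A)
g(T) = 81 (g(T) = 36 + 9*5 = 36 + 45 = 81)
(1 + 1)**2 + g(-9)*(-19) = (1 + 1)**2 + 81*(-19) = 2**2 - 1539 = 4 - 1539 = -1535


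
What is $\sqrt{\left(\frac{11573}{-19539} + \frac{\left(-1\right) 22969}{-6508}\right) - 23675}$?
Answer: $\frac{i \sqrt{10632450283833327781}}{21193302} \approx 153.86 i$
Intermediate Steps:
$\sqrt{\left(\frac{11573}{-19539} + \frac{\left(-1\right) 22969}{-6508}\right) - 23675} = \sqrt{\left(11573 \left(- \frac{1}{19539}\right) - - \frac{22969}{6508}\right) - 23675} = \sqrt{\left(- \frac{11573}{19539} + \frac{22969}{6508}\right) - 23675} = \sqrt{\frac{373474207}{127159812} - 23675} = \sqrt{- \frac{3010135074893}{127159812}} = \frac{i \sqrt{10632450283833327781}}{21193302}$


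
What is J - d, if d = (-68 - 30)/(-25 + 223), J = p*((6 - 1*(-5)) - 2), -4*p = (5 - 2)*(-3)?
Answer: 8215/396 ≈ 20.745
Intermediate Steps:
p = 9/4 (p = -(5 - 2)*(-3)/4 = -3*(-3)/4 = -¼*(-9) = 9/4 ≈ 2.2500)
J = 81/4 (J = 9*((6 - 1*(-5)) - 2)/4 = 9*((6 + 5) - 2)/4 = 9*(11 - 2)/4 = (9/4)*9 = 81/4 ≈ 20.250)
d = -49/99 (d = -98/198 = -98*1/198 = -49/99 ≈ -0.49495)
J - d = 81/4 - 1*(-49/99) = 81/4 + 49/99 = 8215/396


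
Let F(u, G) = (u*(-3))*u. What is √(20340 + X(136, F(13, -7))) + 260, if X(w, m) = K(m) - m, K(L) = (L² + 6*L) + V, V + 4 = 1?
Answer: 260 + 3*√30539 ≈ 784.26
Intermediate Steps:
V = -3 (V = -4 + 1 = -3)
F(u, G) = -3*u² (F(u, G) = (-3*u)*u = -3*u²)
K(L) = -3 + L² + 6*L (K(L) = (L² + 6*L) - 3 = -3 + L² + 6*L)
X(w, m) = -3 + m² + 5*m (X(w, m) = (-3 + m² + 6*m) - m = -3 + m² + 5*m)
√(20340 + X(136, F(13, -7))) + 260 = √(20340 + (-3 + (-3*13²)² + 5*(-3*13²))) + 260 = √(20340 + (-3 + (-3*169)² + 5*(-3*169))) + 260 = √(20340 + (-3 + (-507)² + 5*(-507))) + 260 = √(20340 + (-3 + 257049 - 2535)) + 260 = √(20340 + 254511) + 260 = √274851 + 260 = 3*√30539 + 260 = 260 + 3*√30539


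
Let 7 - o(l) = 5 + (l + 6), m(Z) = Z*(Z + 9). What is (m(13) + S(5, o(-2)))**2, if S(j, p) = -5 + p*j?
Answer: 73441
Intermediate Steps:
m(Z) = Z*(9 + Z)
o(l) = -4 - l (o(l) = 7 - (5 + (l + 6)) = 7 - (5 + (6 + l)) = 7 - (11 + l) = 7 + (-11 - l) = -4 - l)
S(j, p) = -5 + j*p
(m(13) + S(5, o(-2)))**2 = (13*(9 + 13) + (-5 + 5*(-4 - 1*(-2))))**2 = (13*22 + (-5 + 5*(-4 + 2)))**2 = (286 + (-5 + 5*(-2)))**2 = (286 + (-5 - 10))**2 = (286 - 15)**2 = 271**2 = 73441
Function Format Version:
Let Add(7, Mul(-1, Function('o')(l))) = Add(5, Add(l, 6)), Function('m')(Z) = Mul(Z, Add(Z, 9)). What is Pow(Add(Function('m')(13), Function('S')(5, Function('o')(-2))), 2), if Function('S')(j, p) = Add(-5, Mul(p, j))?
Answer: 73441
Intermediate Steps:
Function('m')(Z) = Mul(Z, Add(9, Z))
Function('o')(l) = Add(-4, Mul(-1, l)) (Function('o')(l) = Add(7, Mul(-1, Add(5, Add(l, 6)))) = Add(7, Mul(-1, Add(5, Add(6, l)))) = Add(7, Mul(-1, Add(11, l))) = Add(7, Add(-11, Mul(-1, l))) = Add(-4, Mul(-1, l)))
Function('S')(j, p) = Add(-5, Mul(j, p))
Pow(Add(Function('m')(13), Function('S')(5, Function('o')(-2))), 2) = Pow(Add(Mul(13, Add(9, 13)), Add(-5, Mul(5, Add(-4, Mul(-1, -2))))), 2) = Pow(Add(Mul(13, 22), Add(-5, Mul(5, Add(-4, 2)))), 2) = Pow(Add(286, Add(-5, Mul(5, -2))), 2) = Pow(Add(286, Add(-5, -10)), 2) = Pow(Add(286, -15), 2) = Pow(271, 2) = 73441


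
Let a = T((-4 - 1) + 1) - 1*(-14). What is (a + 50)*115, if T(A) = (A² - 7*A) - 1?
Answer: 12305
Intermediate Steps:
T(A) = -1 + A² - 7*A
a = 57 (a = (-1 + ((-4 - 1) + 1)² - 7*((-4 - 1) + 1)) - 1*(-14) = (-1 + (-5 + 1)² - 7*(-5 + 1)) + 14 = (-1 + (-4)² - 7*(-4)) + 14 = (-1 + 16 + 28) + 14 = 43 + 14 = 57)
(a + 50)*115 = (57 + 50)*115 = 107*115 = 12305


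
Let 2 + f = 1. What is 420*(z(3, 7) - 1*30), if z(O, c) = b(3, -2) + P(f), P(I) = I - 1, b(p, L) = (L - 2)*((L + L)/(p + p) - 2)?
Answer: -8960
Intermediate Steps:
f = -1 (f = -2 + 1 = -1)
b(p, L) = (-2 + L)*(-2 + L/p) (b(p, L) = (-2 + L)*((2*L)/((2*p)) - 2) = (-2 + L)*((2*L)*(1/(2*p)) - 2) = (-2 + L)*(L/p - 2) = (-2 + L)*(-2 + L/p))
P(I) = -1 + I
z(O, c) = 26/3 (z(O, c) = ((-2)² - 2*(-2) - 2*3*(-2 - 2))/3 + (-1 - 1) = (4 + 4 - 2*3*(-4))/3 - 2 = (4 + 4 + 24)/3 - 2 = (⅓)*32 - 2 = 32/3 - 2 = 26/3)
420*(z(3, 7) - 1*30) = 420*(26/3 - 1*30) = 420*(26/3 - 30) = 420*(-64/3) = -8960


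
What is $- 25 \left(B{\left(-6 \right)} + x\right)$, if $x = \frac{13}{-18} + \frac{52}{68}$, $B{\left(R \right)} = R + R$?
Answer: $\frac{91475}{306} \approx 298.94$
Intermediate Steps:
$B{\left(R \right)} = 2 R$
$x = \frac{13}{306}$ ($x = 13 \left(- \frac{1}{18}\right) + 52 \cdot \frac{1}{68} = - \frac{13}{18} + \frac{13}{17} = \frac{13}{306} \approx 0.042484$)
$- 25 \left(B{\left(-6 \right)} + x\right) = - 25 \left(2 \left(-6\right) + \frac{13}{306}\right) = - 25 \left(-12 + \frac{13}{306}\right) = \left(-25\right) \left(- \frac{3659}{306}\right) = \frac{91475}{306}$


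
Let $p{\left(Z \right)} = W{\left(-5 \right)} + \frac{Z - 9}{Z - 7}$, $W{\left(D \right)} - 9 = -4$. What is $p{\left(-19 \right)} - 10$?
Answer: $- \frac{51}{13} \approx -3.9231$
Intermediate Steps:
$W{\left(D \right)} = 5$ ($W{\left(D \right)} = 9 - 4 = 5$)
$p{\left(Z \right)} = 5 + \frac{-9 + Z}{-7 + Z}$ ($p{\left(Z \right)} = 5 + \frac{Z - 9}{Z - 7} = 5 + \frac{-9 + Z}{-7 + Z}$)
$p{\left(-19 \right)} - 10 = \frac{2 \left(-22 + 3 \left(-19\right)\right)}{-7 - 19} - 10 = \frac{2 \left(-22 - 57\right)}{-26} - 10 = 2 \left(- \frac{1}{26}\right) \left(-79\right) - 10 = \frac{79}{13} - 10 = - \frac{51}{13}$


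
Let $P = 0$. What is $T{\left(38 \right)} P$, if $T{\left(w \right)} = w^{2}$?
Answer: $0$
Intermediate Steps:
$T{\left(38 \right)} P = 38^{2} \cdot 0 = 1444 \cdot 0 = 0$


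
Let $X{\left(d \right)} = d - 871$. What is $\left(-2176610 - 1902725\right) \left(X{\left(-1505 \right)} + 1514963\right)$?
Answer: $-6170349089645$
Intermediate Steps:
$X{\left(d \right)} = -871 + d$
$\left(-2176610 - 1902725\right) \left(X{\left(-1505 \right)} + 1514963\right) = \left(-2176610 - 1902725\right) \left(\left(-871 - 1505\right) + 1514963\right) = - 4079335 \left(-2376 + 1514963\right) = \left(-4079335\right) 1512587 = -6170349089645$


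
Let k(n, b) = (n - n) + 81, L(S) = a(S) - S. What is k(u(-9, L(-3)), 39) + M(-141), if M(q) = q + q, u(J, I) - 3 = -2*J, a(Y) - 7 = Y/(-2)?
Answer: -201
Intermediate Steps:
a(Y) = 7 - Y/2 (a(Y) = 7 + Y/(-2) = 7 + Y*(-½) = 7 - Y/2)
L(S) = 7 - 3*S/2 (L(S) = (7 - S/2) - S = 7 - 3*S/2)
u(J, I) = 3 - 2*J
k(n, b) = 81 (k(n, b) = 0 + 81 = 81)
M(q) = 2*q
k(u(-9, L(-3)), 39) + M(-141) = 81 + 2*(-141) = 81 - 282 = -201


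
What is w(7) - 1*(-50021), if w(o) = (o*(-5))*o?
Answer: 49776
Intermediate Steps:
w(o) = -5*o**2 (w(o) = (-5*o)*o = -5*o**2)
w(7) - 1*(-50021) = -5*7**2 - 1*(-50021) = -5*49 + 50021 = -245 + 50021 = 49776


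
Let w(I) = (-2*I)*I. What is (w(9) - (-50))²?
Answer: 12544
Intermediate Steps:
w(I) = -2*I²
(w(9) - (-50))² = (-2*9² - (-50))² = (-2*81 - 1*(-50))² = (-162 + 50)² = (-112)² = 12544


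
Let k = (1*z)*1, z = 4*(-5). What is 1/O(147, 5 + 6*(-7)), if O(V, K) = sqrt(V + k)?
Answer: sqrt(127)/127 ≈ 0.088736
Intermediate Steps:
z = -20
k = -20 (k = (1*(-20))*1 = -20*1 = -20)
O(V, K) = sqrt(-20 + V) (O(V, K) = sqrt(V - 20) = sqrt(-20 + V))
1/O(147, 5 + 6*(-7)) = 1/(sqrt(-20 + 147)) = 1/(sqrt(127)) = sqrt(127)/127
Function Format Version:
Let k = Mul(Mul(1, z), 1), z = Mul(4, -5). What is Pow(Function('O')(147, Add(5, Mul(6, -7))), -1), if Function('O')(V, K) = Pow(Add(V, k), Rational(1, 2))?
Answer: Mul(Rational(1, 127), Pow(127, Rational(1, 2))) ≈ 0.088736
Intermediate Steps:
z = -20
k = -20 (k = Mul(Mul(1, -20), 1) = Mul(-20, 1) = -20)
Function('O')(V, K) = Pow(Add(-20, V), Rational(1, 2)) (Function('O')(V, K) = Pow(Add(V, -20), Rational(1, 2)) = Pow(Add(-20, V), Rational(1, 2)))
Pow(Function('O')(147, Add(5, Mul(6, -7))), -1) = Pow(Pow(Add(-20, 147), Rational(1, 2)), -1) = Pow(Pow(127, Rational(1, 2)), -1) = Mul(Rational(1, 127), Pow(127, Rational(1, 2)))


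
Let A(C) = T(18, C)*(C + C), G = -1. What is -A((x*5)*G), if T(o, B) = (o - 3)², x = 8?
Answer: 18000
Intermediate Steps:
T(o, B) = (-3 + o)²
A(C) = 450*C (A(C) = (-3 + 18)²*(C + C) = 15²*(2*C) = 225*(2*C) = 450*C)
-A((x*5)*G) = -450*(8*5)*(-1) = -450*40*(-1) = -450*(-40) = -1*(-18000) = 18000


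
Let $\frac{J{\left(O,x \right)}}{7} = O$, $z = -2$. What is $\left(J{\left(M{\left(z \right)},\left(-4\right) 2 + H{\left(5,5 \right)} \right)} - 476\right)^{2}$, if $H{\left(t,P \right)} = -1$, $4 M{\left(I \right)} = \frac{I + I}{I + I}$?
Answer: $\frac{3598609}{16} \approx 2.2491 \cdot 10^{5}$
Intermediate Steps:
$M{\left(I \right)} = \frac{1}{4}$ ($M{\left(I \right)} = \frac{\left(I + I\right) \frac{1}{I + I}}{4} = \frac{2 I \frac{1}{2 I}}{4} = \frac{1}{4} \cdot 1 = \frac{1}{4}$)
$J{\left(O,x \right)} = 7 O$
$\left(J{\left(M{\left(z \right)},\left(-4\right) 2 + H{\left(5,5 \right)} \right)} - 476\right)^{2} = \left(7 \cdot \frac{1}{4} - 476\right)^{2} = \left(\frac{7}{4} - 476\right)^{2} = \left(- \frac{1897}{4}\right)^{2} = \frac{3598609}{16}$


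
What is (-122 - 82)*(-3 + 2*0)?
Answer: 612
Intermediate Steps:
(-122 - 82)*(-3 + 2*0) = -204*(-3 + 0) = -204*(-3) = 612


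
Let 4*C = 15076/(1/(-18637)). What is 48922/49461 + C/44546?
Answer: -3472102472821/2203289706 ≈ -1575.9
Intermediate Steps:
C = -70242853 (C = (15076/(1/(-18637)))/4 = (15076/(-1/18637))/4 = (15076*(-18637))/4 = (¼)*(-280971412) = -70242853)
48922/49461 + C/44546 = 48922/49461 - 70242853/44546 = -3472102472821/2203289706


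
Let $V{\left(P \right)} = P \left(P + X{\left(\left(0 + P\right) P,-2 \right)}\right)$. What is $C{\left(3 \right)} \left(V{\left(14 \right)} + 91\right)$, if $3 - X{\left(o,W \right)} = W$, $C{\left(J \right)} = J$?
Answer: $1071$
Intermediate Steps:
$X{\left(o,W \right)} = 3 - W$
$V{\left(P \right)} = P \left(5 + P\right)$ ($V{\left(P \right)} = P \left(P + \left(3 - -2\right)\right) = P \left(P + \left(3 + 2\right)\right) = P \left(P + 5\right) = P \left(5 + P\right)$)
$C{\left(3 \right)} \left(V{\left(14 \right)} + 91\right) = 3 \left(14 \left(5 + 14\right) + 91\right) = 3 \left(14 \cdot 19 + 91\right) = 3 \left(266 + 91\right) = 3 \cdot 357 = 1071$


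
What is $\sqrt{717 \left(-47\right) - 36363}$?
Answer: $i \sqrt{70062} \approx 264.69 i$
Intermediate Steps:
$\sqrt{717 \left(-47\right) - 36363} = \sqrt{-33699 - 36363} = \sqrt{-70062} = i \sqrt{70062}$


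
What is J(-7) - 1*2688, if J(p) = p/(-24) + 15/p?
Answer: -451895/168 ≈ -2689.9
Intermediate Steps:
J(p) = 15/p - p/24 (J(p) = p*(-1/24) + 15/p = -p/24 + 15/p = 15/p - p/24)
J(-7) - 1*2688 = (15/(-7) - 1/24*(-7)) - 1*2688 = (15*(-1/7) + 7/24) - 2688 = (-15/7 + 7/24) - 2688 = -311/168 - 2688 = -451895/168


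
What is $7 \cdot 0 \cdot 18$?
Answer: $0$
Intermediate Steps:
$7 \cdot 0 \cdot 18 = 0 \cdot 18 = 0$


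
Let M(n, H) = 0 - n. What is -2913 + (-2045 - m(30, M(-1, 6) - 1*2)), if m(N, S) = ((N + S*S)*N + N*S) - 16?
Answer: -5842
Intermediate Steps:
M(n, H) = -n
m(N, S) = -16 + N*S + N*(N + S²) (m(N, S) = ((N + S²)*N + N*S) - 16 = (N*(N + S²) + N*S) - 16 = (N*S + N*(N + S²)) - 16 = -16 + N*S + N*(N + S²))
-2913 + (-2045 - m(30, M(-1, 6) - 1*2)) = -2913 + (-2045 - (-16 + 30² + 30*(-1*(-1) - 1*2) + 30*(-1*(-1) - 1*2)²)) = -2913 + (-2045 - (-16 + 900 + 30*(1 - 2) + 30*(1 - 2)²)) = -2913 + (-2045 - (-16 + 900 + 30*(-1) + 30*(-1)²)) = -2913 + (-2045 - (-16 + 900 - 30 + 30*1)) = -2913 + (-2045 - (-16 + 900 - 30 + 30)) = -2913 + (-2045 - 1*884) = -2913 + (-2045 - 884) = -2913 - 2929 = -5842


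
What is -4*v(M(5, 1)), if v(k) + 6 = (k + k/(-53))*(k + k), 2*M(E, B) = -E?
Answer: -1328/53 ≈ -25.057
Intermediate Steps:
M(E, B) = -E/2 (M(E, B) = (-E)/2 = -E/2)
v(k) = -6 + 104*k²/53 (v(k) = -6 + (k + k/(-53))*(k + k) = -6 + (k + k*(-1/53))*(2*k) = -6 + (k - k/53)*(2*k) = -6 + (52*k/53)*(2*k) = -6 + 104*k²/53)
-4*v(M(5, 1)) = -4*(-6 + 104*(-½*5)²/53) = -4*(-6 + 104*(-5/2)²/53) = -4*(-6 + (104/53)*(25/4)) = -4*(-6 + 650/53) = -4*332/53 = -1328/53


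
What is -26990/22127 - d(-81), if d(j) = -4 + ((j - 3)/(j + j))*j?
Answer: 990852/22127 ≈ 44.780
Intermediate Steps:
d(j) = -11/2 + j/2 (d(j) = -4 + ((-3 + j)/((2*j)))*j = -4 + ((-3 + j)*(1/(2*j)))*j = -4 + ((-3 + j)/(2*j))*j = -4 + (-3/2 + j/2) = -11/2 + j/2)
-26990/22127 - d(-81) = -26990/22127 - (-11/2 + (½)*(-81)) = -26990*1/22127 - (-11/2 - 81/2) = -26990/22127 - 1*(-46) = -26990/22127 + 46 = 990852/22127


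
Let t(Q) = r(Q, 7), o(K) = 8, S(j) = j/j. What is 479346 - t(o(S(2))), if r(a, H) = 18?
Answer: 479328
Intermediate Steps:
S(j) = 1
t(Q) = 18
479346 - t(o(S(2))) = 479346 - 1*18 = 479346 - 18 = 479328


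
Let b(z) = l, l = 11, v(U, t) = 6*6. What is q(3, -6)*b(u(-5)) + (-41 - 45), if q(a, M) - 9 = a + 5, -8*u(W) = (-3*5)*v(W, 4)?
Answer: 101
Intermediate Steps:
v(U, t) = 36
u(W) = 135/2 (u(W) = -(-3*5)*36/8 = -(-15)*36/8 = -⅛*(-540) = 135/2)
b(z) = 11
q(a, M) = 14 + a (q(a, M) = 9 + (a + 5) = 9 + (5 + a) = 14 + a)
q(3, -6)*b(u(-5)) + (-41 - 45) = (14 + 3)*11 + (-41 - 45) = 17*11 - 86 = 187 - 86 = 101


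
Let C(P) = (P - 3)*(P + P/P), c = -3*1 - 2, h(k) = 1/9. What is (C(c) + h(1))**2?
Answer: 83521/81 ≈ 1031.1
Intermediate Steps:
h(k) = 1/9
c = -5 (c = -3 - 2 = -5)
C(P) = (1 + P)*(-3 + P) (C(P) = (-3 + P)*(P + 1) = (-3 + P)*(1 + P) = (1 + P)*(-3 + P))
(C(c) + h(1))**2 = ((-3 + (-5)**2 - 2*(-5)) + 1/9)**2 = ((-3 + 25 + 10) + 1/9)**2 = (32 + 1/9)**2 = (289/9)**2 = 83521/81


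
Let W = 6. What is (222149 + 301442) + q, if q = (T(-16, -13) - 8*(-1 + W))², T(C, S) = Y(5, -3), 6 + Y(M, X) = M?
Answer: 525272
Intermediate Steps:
Y(M, X) = -6 + M
T(C, S) = -1 (T(C, S) = -6 + 5 = -1)
q = 1681 (q = (-1 - 8*(-1 + 6))² = (-1 - 8*5)² = (-1 - 40)² = (-41)² = 1681)
(222149 + 301442) + q = (222149 + 301442) + 1681 = 523591 + 1681 = 525272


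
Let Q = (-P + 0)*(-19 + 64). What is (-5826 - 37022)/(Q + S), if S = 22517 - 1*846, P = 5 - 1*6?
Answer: -10712/5429 ≈ -1.9731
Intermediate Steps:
P = -1 (P = 5 - 6 = -1)
S = 21671 (S = 22517 - 846 = 21671)
Q = 45 (Q = (-1*(-1) + 0)*(-19 + 64) = (1 + 0)*45 = 1*45 = 45)
(-5826 - 37022)/(Q + S) = (-5826 - 37022)/(45 + 21671) = -42848/21716 = -42848*1/21716 = -10712/5429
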